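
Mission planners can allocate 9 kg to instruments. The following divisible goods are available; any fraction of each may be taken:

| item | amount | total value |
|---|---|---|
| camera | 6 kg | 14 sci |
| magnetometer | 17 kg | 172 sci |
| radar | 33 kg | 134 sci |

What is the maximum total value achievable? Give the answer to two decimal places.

Take in order of value per unit:
- magnetometer (172/17 per unit): 9 of 17 → value 9×172/17 = 91.0588, running total 91.06
Total 91.06.

91.06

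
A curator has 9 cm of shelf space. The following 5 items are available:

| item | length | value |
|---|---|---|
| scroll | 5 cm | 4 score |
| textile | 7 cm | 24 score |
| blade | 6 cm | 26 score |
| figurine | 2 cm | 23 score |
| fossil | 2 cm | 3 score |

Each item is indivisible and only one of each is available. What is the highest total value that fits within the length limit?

Check high-value combinations within 9 cm:
- blade+figurine: length 6+2=8, value 26+23=49
- textile+figurine: length 7+2=9, value 24+23=47
- scroll+figurine+fossil: length 5+2+2=9, value 4+23+3=30
- blade+fossil: length 6+2=8, value 26+3=29
- scroll+figurine: length 5+2=7, value 4+23=27
Best: 49 score.

49 score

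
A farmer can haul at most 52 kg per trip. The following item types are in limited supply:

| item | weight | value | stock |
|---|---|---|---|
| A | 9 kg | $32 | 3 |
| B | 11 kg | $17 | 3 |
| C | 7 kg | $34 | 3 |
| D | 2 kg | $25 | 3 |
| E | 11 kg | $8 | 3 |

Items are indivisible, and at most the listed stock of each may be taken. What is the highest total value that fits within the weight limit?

$248

Top feasible selections:
- 3×A + 3×C + 2×D: weight 52, value 248
- 2×A + 3×C + 3×D: weight 45, value 241
- 3×A + 2×C + 3×D: weight 47, value 239
Best: $248.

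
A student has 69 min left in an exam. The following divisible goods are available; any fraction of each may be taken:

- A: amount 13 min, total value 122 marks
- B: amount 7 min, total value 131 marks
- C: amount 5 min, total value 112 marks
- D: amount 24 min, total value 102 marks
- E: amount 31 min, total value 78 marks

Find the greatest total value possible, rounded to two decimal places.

Take in order of value per unit:
- C (112/5 per unit): all 5 → value 112, running total 112.00
- B (131/7 per unit): all 7 → value 131, running total 243.00
- A (122/13 per unit): all 13 → value 122, running total 365.00
- D (102/24 per unit): all 24 → value 102, running total 467.00
- E (78/31 per unit): 20 of 31 → value 20×78/31 = 50.3226, running total 517.32
Total 517.32.

517.32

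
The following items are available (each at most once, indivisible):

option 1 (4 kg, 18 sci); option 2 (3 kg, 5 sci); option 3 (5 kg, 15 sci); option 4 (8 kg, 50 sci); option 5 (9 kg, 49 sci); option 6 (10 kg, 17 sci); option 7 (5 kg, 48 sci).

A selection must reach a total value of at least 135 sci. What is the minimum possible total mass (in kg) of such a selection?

22

Subsets with value ≥ 135, sorted by total mass:
- option 4+option 5+option 7: mass 22, value 147
- option 2+option 4+option 5+option 7: mass 25, value 152
Minimum mass: 22 kg.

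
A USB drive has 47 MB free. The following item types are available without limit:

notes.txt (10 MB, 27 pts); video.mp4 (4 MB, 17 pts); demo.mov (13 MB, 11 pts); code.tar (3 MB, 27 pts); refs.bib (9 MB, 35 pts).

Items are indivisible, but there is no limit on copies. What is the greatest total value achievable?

Best value-per-unit is code.tar at 27/3, and filling with it alone uses size 15×3=45. No mix of the others beats 15×27 = 405.

405 pts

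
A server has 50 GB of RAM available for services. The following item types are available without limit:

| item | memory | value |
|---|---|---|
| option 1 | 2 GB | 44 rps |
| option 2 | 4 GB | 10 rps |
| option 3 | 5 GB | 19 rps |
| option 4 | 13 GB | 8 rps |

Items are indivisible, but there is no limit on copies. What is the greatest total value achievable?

1100 rps

Best value-per-unit is option 1 at 44/2, and filling with it alone uses memory 25×2=50. No mix of the others beats 25×44 = 1100.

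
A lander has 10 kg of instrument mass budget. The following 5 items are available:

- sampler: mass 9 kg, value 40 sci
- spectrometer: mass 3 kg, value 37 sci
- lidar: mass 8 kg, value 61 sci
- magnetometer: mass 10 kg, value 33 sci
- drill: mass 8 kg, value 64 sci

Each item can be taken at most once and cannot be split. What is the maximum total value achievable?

64 sci

Check high-value combinations within 10 kg:
- drill: mass 8, value 64
- lidar: mass 8, value 61
- sampler: mass 9, value 40
- spectrometer: mass 3, value 37
Best: 64 sci.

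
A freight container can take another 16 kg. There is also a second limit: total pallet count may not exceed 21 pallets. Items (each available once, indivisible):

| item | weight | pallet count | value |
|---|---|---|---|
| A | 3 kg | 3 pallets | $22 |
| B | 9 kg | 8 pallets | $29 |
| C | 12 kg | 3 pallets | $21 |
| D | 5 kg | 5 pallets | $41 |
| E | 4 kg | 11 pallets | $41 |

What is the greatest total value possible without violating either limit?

Feasible sets respecting both limits:
- A+D+E: weight 12, pallet count 19, value 104
- D+E: weight 9, pallet count 16, value 82
- B+D: weight 14, pallet count 13, value 70
Best: $104.

$104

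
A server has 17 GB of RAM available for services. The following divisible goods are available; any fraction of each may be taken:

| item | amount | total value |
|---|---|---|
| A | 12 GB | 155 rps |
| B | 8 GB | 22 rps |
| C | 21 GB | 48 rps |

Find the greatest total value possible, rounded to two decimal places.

168.75

Take in order of value per unit:
- A (155/12 per unit): all 12 → value 155, running total 155.00
- B (22/8 per unit): 5 of 8 → value 5×22/8 = 13.7500, running total 168.75
Total 168.75.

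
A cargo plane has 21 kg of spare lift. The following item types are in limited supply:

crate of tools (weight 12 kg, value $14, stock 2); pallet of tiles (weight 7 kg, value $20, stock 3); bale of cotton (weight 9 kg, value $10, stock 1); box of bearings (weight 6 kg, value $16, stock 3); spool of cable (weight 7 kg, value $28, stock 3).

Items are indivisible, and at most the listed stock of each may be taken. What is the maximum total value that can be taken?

$84

Top feasible selections:
- 3×spool of cable: weight 21, value 84
- 1×pallet of tiles + 2×spool of cable: weight 21, value 76
- 1×box of bearings + 2×spool of cable: weight 20, value 72
Best: $84.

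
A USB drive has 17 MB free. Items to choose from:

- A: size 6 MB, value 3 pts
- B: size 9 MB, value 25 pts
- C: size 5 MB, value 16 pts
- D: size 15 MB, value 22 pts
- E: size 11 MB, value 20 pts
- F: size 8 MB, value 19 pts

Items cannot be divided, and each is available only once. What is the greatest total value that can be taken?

Check high-value combinations within 17 MB:
- B+F: size 9+8=17, value 25+19=44
- B+C: size 9+5=14, value 25+16=41
- C+E: size 5+11=16, value 16+20=36
- C+F: size 5+8=13, value 16+19=35
- A+B: size 6+9=15, value 3+25=28
Best: 44 pts.

44 pts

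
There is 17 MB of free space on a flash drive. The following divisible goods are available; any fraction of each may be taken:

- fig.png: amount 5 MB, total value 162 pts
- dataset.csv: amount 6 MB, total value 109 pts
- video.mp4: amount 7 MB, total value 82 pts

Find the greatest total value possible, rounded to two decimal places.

341.29

Take in order of value per unit:
- fig.png (162/5 per unit): all 5 → value 162, running total 162.00
- dataset.csv (109/6 per unit): all 6 → value 109, running total 271.00
- video.mp4 (82/7 per unit): 6 of 7 → value 6×82/7 = 70.2857, running total 341.29
Total 341.29.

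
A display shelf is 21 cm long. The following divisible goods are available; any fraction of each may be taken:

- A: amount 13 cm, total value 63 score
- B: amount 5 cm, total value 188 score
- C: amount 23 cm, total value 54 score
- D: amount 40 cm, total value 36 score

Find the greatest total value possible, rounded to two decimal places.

Take in order of value per unit:
- B (188/5 per unit): all 5 → value 188, running total 188.00
- A (63/13 per unit): all 13 → value 63, running total 251.00
- C (54/23 per unit): 3 of 23 → value 3×54/23 = 7.0435, running total 258.04
Total 258.04.

258.04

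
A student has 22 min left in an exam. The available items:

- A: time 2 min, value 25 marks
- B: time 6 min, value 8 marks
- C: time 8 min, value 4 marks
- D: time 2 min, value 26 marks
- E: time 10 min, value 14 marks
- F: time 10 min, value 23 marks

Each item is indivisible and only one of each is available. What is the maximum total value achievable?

82 marks

Check high-value combinations within 22 min:
- A+B+D+F: time 2+6+2+10=20, value 25+8+26+23=82
- A+C+D+F: time 2+8+2+10=22, value 25+4+26+23=78
- A+D+F: time 2+2+10=14, value 25+26+23=74
Best: 82 marks.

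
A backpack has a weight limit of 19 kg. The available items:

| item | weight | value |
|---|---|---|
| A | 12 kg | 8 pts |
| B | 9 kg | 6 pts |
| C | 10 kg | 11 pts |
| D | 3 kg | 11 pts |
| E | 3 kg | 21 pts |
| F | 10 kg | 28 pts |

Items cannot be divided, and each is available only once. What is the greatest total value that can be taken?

60 pts

Check high-value combinations within 19 kg:
- D+E+F: weight 3+3+10=16, value 11+21+28=60
- E+F: weight 3+10=13, value 21+28=49
- C+D+E: weight 10+3+3=16, value 11+11+21=43
- A+D+E: weight 12+3+3=18, value 8+11+21=40
- D+F: weight 3+10=13, value 11+28=39
Best: 60 pts.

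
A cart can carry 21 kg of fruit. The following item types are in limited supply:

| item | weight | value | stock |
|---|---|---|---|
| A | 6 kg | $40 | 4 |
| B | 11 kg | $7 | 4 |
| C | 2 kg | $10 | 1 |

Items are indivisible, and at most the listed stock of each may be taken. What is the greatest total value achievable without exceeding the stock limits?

Top feasible selections:
- 3×A + 1×C: weight 20, value 130
- 3×A: weight 18, value 120
- 2×A + 1×C: weight 14, value 90
- 2×A: weight 12, value 80
Best: $130.

$130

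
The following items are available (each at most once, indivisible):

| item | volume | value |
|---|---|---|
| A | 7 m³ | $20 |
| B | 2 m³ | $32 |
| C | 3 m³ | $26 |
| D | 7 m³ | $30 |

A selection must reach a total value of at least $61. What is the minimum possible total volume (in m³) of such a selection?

9

Subsets with value ≥ 61, sorted by total volume:
- B+D: volume 9, value 62
- B+C+D: volume 12, value 88
Minimum volume: 9 m³.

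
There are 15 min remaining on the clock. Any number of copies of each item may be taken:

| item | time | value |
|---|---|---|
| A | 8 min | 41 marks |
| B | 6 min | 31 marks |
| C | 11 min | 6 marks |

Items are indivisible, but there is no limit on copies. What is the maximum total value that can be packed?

72 marks

Best value-per-unit is B at 31/6; filling with it alone gives 2×31 = 62.
Optimal mix: 1×A + 1×B → time 14, value 72.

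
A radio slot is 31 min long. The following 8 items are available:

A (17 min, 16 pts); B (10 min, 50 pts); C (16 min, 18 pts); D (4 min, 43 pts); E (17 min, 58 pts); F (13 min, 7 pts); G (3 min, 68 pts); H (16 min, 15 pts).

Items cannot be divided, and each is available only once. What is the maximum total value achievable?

176 pts

Check high-value combinations within 31 min:
- B+E+G: duration 10+17+3=30, value 50+58+68=176
- D+E+G: duration 4+17+3=24, value 43+58+68=169
- B+D+F+G: duration 10+4+13+3=30, value 50+43+7+68=168
- B+D+G: duration 10+4+3=17, value 50+43+68=161
Best: 176 pts.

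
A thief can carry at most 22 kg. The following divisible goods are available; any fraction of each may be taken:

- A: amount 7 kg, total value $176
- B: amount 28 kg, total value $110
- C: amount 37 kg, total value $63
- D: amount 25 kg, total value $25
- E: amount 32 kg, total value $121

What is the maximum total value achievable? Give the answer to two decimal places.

234.93

Take in order of value per unit:
- A (176/7 per unit): all 7 → value 176, running total 176.00
- B (110/28 per unit): 15 of 28 → value 15×110/28 = 58.9286, running total 234.93
Total 234.93.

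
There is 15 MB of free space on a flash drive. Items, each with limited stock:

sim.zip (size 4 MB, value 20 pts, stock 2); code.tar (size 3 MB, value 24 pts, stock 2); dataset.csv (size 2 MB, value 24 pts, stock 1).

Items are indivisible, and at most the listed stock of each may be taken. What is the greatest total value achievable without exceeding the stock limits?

Best selections within size 15 and stock limits:
- 1×sim.zip + 2×code.tar + 1×dataset.csv: size 12, value 92
- 2×sim.zip + 1×code.tar + 1×dataset.csv: size 13, value 88
Best: 92 pts.

92 pts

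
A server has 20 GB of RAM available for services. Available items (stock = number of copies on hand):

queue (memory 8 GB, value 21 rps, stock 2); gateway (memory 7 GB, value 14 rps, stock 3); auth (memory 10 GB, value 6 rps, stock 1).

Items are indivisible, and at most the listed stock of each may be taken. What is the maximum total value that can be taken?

Top feasible selections:
- 2×queue: memory 16, value 42
- 1×queue + 1×gateway: memory 15, value 35
- 2×gateway: memory 14, value 28
- 1×queue + 1×auth: memory 18, value 27
Best: 42 rps.

42 rps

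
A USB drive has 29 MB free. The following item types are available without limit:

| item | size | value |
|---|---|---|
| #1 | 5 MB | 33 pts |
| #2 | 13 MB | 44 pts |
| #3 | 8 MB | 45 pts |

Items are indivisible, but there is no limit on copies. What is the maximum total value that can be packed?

177 pts

Best value-per-unit is #1 at 33/5; filling with it alone gives 5×33 = 165.
Optimal mix: 4×#1 + 1×#3 → size 28, value 177.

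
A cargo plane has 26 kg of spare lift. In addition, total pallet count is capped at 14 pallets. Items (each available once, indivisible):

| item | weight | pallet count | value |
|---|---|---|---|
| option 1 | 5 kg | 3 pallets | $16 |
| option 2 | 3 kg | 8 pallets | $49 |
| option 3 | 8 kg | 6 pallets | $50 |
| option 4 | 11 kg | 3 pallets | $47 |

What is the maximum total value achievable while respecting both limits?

$113

Feasible sets respecting both limits:
- option 1+option 3+option 4: weight 24, pallet count 12, value 113
- option 1+option 2+option 4: weight 19, pallet count 14, value 112
- option 2+option 3: weight 11, pallet count 14, value 99
Best: $113.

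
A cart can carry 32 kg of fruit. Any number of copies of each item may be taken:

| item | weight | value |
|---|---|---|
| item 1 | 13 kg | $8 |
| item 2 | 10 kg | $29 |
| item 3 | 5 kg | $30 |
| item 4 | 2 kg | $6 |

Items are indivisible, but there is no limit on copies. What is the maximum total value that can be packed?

$186

Best value-per-unit is item 3 at 30/5; filling with it alone gives 6×30 = 180.
Optimal mix: 6×item 3 + 1×item 4 → weight 32, value 186.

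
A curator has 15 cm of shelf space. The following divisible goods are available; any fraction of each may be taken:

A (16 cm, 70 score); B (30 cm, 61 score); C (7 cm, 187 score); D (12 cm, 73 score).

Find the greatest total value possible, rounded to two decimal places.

Take in order of value per unit:
- C (187/7 per unit): all 7 → value 187, running total 187.00
- D (73/12 per unit): 8 of 12 → value 8×73/12 = 48.6667, running total 235.67
Total 235.67.

235.67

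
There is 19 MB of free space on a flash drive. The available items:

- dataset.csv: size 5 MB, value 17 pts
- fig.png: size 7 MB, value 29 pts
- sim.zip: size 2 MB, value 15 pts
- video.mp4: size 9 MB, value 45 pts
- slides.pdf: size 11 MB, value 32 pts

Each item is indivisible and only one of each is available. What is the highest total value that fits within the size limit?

89 pts

This is a 0/1 knapsack; check combinations near the capacity.
- fig.png+sim.zip+video.mp4: size 7+2+9=18, value 29+15+45=89
- dataset.csv+sim.zip+video.mp4: size 5+2+9=16, value 17+15+45=77
- fig.png+video.mp4: size 7+9=16, value 29+45=74
- dataset.csv+sim.zip+slides.pdf: size 5+2+11=18, value 17+15+32=64
Best: 89 pts.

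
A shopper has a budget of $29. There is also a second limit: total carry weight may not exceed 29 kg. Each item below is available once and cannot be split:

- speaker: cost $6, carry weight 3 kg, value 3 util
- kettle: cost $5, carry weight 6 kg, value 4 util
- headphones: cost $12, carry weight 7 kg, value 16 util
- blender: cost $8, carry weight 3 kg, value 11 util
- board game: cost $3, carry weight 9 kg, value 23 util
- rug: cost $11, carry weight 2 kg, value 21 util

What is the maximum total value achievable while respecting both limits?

Feasible sets respecting both limits:
- headphones+board game+rug: cost 26, carry weight 18, value 60
- kettle+blender+board game+rug: cost 27, carry weight 20, value 59
- speaker+blender+board game+rug: cost 28, carry weight 17, value 58
- blender+board game+rug: cost 22, carry weight 14, value 55
Best: 60 util.

60 util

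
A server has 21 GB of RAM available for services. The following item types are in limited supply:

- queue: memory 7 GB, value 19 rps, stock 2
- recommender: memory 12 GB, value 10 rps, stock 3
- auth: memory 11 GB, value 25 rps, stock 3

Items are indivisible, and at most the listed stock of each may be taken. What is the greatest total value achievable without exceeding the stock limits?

44 rps

Best selections within memory 21 and stock limits:
- 1×queue + 1×auth: memory 18, value 44
- 2×queue: memory 14, value 38
Best: 44 rps.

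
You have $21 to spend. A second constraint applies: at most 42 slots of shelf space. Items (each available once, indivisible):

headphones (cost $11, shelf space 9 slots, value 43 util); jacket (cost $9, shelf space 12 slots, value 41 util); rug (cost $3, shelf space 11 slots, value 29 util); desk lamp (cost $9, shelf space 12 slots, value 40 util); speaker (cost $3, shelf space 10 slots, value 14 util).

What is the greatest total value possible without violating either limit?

Feasible sets respecting both limits:
- jacket+rug+desk lamp: cost 21, shelf space 35, value 110
- jacket+desk lamp+speaker: cost 21, shelf space 34, value 95
- headphones+rug+speaker: cost 17, shelf space 30, value 86
- headphones+jacket: cost 20, shelf space 21, value 84
Best: 110 util.

110 util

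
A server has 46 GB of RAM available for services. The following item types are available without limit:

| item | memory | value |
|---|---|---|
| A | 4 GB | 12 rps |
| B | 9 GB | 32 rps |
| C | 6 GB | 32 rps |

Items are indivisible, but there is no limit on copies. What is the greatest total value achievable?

Best value-per-unit is C at 32/6; filling with it alone gives 7×32 = 224.
Optimal mix: 1×A + 7×C → memory 46, value 236.

236 rps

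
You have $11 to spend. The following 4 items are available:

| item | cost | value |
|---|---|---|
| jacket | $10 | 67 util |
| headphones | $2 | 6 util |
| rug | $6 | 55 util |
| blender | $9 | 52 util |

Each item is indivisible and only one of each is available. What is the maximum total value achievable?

67 util

Check high-value combinations within $11:
- jacket: cost 10, value 67
- headphones+rug: cost 2+6=8, value 6+55=61
- headphones+blender: cost 2+9=11, value 6+52=58
- rug: cost 6, value 55
Best: 67 util.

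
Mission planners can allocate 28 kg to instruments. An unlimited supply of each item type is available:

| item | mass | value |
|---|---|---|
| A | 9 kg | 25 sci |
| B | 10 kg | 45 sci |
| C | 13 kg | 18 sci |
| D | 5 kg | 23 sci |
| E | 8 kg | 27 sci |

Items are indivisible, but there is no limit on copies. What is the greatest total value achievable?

119 sci

Best value-per-unit is D at 23/5; filling with it alone gives 5×23 = 115.
Optimal mix: 4×D + 1×E → mass 28, value 119.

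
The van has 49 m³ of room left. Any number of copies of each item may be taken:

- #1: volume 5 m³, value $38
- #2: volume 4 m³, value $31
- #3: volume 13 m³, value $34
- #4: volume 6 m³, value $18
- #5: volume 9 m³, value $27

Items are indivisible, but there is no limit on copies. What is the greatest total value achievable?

$379

Best value-per-unit is #2 at 31/4; filling with it alone gives 12×31 = 372.
Optimal mix: 1×#1 + 11×#2 → volume 49, value 379.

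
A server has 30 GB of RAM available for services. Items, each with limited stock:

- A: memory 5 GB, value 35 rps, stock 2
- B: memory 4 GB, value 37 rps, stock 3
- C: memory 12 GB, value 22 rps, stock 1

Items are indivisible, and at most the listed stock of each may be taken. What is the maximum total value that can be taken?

181 rps

Best selections within memory 30 and stock limits:
- 2×A + 3×B: memory 22, value 181
- 1×A + 3×B + 1×C: memory 29, value 168
- 2×A + 2×B + 1×C: memory 30, value 166
- 1×A + 3×B: memory 17, value 146
Best: 181 rps.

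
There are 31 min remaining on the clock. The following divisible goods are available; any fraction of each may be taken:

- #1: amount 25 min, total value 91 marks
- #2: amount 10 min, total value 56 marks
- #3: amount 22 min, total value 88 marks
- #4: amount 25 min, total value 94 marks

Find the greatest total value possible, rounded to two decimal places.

140.00

Take in order of value per unit:
- #2 (56/10 per unit): all 10 → value 56, running total 56.00
- #3 (88/22 per unit): 21 of 22 → value 21×88/22 = 84.0000, running total 140.00
Total 140.00.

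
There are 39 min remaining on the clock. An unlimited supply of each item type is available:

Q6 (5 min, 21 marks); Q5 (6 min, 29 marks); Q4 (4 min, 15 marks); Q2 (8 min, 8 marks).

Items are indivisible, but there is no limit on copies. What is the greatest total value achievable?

Best value-per-unit is Q5 at 29/6; filling with it alone gives 6×29 = 174.
Optimal mix: 1×Q6 + 5×Q5 + 1×Q4 → time 39, value 181.

181 marks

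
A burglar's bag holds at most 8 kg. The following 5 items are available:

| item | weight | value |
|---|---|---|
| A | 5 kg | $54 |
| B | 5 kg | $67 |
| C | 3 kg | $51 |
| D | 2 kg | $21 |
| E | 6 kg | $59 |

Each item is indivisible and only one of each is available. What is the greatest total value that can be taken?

Check high-value combinations within 8 kg:
- B+C: weight 5+3=8, value 67+51=118
- A+C: weight 5+3=8, value 54+51=105
- B+D: weight 5+2=7, value 67+21=88
- D+E: weight 2+6=8, value 21+59=80
- A+D: weight 5+2=7, value 54+21=75
Best: $118.

$118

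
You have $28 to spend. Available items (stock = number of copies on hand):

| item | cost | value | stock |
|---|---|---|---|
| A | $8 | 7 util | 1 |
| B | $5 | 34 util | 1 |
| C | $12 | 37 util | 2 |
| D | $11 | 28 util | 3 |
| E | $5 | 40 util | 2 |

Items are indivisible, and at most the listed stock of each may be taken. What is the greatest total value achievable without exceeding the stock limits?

Best selections within cost 28 and stock limits:
- 1×B + 1×C + 2×E: cost 27, value 151
- 1×B + 1×D + 2×E: cost 26, value 142
Best: 151 util.

151 util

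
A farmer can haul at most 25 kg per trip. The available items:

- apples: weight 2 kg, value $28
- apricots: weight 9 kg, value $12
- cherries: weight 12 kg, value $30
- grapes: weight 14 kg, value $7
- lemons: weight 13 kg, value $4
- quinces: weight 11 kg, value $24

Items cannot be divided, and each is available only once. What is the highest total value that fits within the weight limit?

Check high-value combinations within 25 kg:
- apples+cherries+quinces: weight 2+12+11=25, value 28+30+24=82
- apples+apricots+cherries: weight 2+9+12=23, value 28+12+30=70
- apples+apricots+quinces: weight 2+9+11=22, value 28+12+24=64
- apples+cherries: weight 2+12=14, value 28+30=58
- cherries+quinces: weight 12+11=23, value 30+24=54
Best: $82.

$82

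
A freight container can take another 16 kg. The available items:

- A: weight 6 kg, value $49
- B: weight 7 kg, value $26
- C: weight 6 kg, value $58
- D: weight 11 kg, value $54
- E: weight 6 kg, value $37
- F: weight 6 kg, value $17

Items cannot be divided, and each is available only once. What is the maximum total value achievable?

Check high-value combinations within 16 kg:
- A+C: weight 6+6=12, value 49+58=107
- C+E: weight 6+6=12, value 58+37=95
- A+E: weight 6+6=12, value 49+37=86
- B+C: weight 7+6=13, value 26+58=84
Best: $107.

$107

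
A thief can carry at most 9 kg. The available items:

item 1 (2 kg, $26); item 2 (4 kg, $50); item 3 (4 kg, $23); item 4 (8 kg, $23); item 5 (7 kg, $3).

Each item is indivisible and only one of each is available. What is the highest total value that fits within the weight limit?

$76

This is a 0/1 knapsack; check combinations near the capacity.
- item 1+item 2: weight 2+4=6, value 26+50=76
- item 2+item 3: weight 4+4=8, value 50+23=73
- item 2: weight 4, value 50
Best: $76.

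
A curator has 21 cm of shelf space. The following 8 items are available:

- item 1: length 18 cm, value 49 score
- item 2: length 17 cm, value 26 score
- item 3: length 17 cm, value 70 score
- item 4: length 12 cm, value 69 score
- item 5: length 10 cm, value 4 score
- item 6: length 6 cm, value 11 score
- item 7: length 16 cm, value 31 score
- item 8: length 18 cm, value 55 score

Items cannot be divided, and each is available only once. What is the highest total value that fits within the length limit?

80 score

This is a 0/1 knapsack; check combinations near the capacity.
- item 4+item 6: length 12+6=18, value 69+11=80
- item 3: length 17, value 70
- item 4: length 12, value 69
Best: 80 score.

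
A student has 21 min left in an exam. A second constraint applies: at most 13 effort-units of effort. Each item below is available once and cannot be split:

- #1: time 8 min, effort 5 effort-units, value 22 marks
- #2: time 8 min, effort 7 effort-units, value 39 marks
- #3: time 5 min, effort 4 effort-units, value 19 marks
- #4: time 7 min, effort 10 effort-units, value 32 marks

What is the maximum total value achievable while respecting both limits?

61 marks

Feasible sets respecting both limits:
- #1+#2: time 16, effort 12, value 61
- #2+#3: time 13, effort 11, value 58
- #1+#3: time 13, effort 9, value 41
Best: 61 marks.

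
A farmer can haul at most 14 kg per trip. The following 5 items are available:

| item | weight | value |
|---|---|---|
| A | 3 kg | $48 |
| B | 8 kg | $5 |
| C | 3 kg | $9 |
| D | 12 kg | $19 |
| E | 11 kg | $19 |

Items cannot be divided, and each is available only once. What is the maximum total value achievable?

$67

Check high-value combinations within 14 kg:
- A+E: weight 3+11=14, value 48+19=67
- A+B+C: weight 3+8+3=14, value 48+5+9=62
- A+C: weight 3+3=6, value 48+9=57
- A+B: weight 3+8=11, value 48+5=53
Best: $67.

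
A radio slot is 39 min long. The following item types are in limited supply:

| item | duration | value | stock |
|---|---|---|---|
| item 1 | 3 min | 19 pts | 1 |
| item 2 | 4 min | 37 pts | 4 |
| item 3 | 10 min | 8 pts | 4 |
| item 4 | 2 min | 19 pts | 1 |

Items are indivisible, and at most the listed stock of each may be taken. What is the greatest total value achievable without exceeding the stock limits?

Best selections within duration 39 and stock limits:
- 1×item 1 + 4×item 2 + 1×item 3 + 1×item 4: duration 31, value 194
- 1×item 1 + 4×item 2 + 1×item 4: duration 21, value 186
- 4×item 2 + 2×item 3 + 1×item 4: duration 38, value 183
Best: 194 pts.

194 pts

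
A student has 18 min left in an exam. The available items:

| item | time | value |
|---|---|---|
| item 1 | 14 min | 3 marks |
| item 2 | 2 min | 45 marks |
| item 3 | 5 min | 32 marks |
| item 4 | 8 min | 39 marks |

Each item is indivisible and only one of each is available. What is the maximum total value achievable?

This is a 0/1 knapsack; check combinations near the capacity.
- item 2+item 3+item 4: time 2+5+8=15, value 45+32+39=116
- item 2+item 4: time 2+8=10, value 45+39=84
- item 2+item 3: time 2+5=7, value 45+32=77
- item 3+item 4: time 5+8=13, value 32+39=71
- item 1+item 2: time 14+2=16, value 3+45=48
Best: 116 marks.

116 marks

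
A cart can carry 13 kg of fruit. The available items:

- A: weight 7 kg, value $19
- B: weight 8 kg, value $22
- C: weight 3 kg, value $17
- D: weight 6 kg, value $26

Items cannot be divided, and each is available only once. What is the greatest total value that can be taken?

Check high-value combinations within 13 kg:
- A+D: weight 7+6=13, value 19+26=45
- C+D: weight 3+6=9, value 17+26=43
- B+C: weight 8+3=11, value 22+17=39
- A+C: weight 7+3=10, value 19+17=36
Best: $45.

$45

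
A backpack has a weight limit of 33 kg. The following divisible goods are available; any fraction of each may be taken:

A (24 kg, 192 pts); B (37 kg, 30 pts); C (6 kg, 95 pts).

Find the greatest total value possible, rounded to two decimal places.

Take in order of value per unit:
- C (95/6 per unit): all 6 → value 95, running total 95.00
- A (192/24 per unit): all 24 → value 192, running total 287.00
- B (30/37 per unit): 3 of 37 → value 3×30/37 = 2.4324, running total 289.43
Total 289.43.

289.43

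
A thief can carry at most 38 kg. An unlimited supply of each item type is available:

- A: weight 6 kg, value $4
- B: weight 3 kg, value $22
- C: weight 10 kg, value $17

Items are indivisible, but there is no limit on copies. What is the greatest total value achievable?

Best value-per-unit is B at 22/3, and filling with it alone uses weight 12×3=36. No mix of the others beats 12×22 = 264.

$264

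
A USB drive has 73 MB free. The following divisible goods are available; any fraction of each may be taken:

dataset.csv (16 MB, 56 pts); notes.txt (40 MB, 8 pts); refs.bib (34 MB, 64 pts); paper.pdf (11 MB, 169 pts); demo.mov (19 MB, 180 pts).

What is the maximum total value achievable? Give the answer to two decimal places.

455.82

Take in order of value per unit:
- paper.pdf (169/11 per unit): all 11 → value 169, running total 169.00
- demo.mov (180/19 per unit): all 19 → value 180, running total 349.00
- dataset.csv (56/16 per unit): all 16 → value 56, running total 405.00
- refs.bib (64/34 per unit): 27 of 34 → value 27×64/34 = 50.8235, running total 455.82
Total 455.82.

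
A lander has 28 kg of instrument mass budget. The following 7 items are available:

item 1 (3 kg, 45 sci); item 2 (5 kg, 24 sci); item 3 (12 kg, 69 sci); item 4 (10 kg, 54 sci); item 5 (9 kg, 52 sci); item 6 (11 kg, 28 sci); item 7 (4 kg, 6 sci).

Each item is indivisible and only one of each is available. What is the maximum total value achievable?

175 sci

This is a 0/1 knapsack; check combinations near the capacity.
- item 1+item 2+item 4+item 5: mass 3+5+10+9=27, value 45+24+54+52=175
- item 1+item 3+item 5+item 7: mass 3+12+9+4=28, value 45+69+52+6=172
- item 1+item 3+item 4: mass 3+12+10=25, value 45+69+54=168
- item 1+item 3+item 5: mass 3+12+9=24, value 45+69+52=166
- item 1+item 4+item 5+item 7: mass 3+10+9+4=26, value 45+54+52+6=157
Best: 175 sci.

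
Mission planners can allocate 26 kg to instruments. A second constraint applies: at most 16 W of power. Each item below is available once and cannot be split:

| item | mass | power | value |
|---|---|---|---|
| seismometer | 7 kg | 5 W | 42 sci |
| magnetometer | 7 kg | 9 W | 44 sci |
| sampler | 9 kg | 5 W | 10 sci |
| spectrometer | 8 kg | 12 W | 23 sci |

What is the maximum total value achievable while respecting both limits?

86 sci

Feasible sets respecting both limits:
- seismometer+magnetometer: mass 14, power 14, value 86
- magnetometer+sampler: mass 16, power 14, value 54
- seismometer+sampler: mass 16, power 10, value 52
- magnetometer: mass 7, power 9, value 44
Best: 86 sci.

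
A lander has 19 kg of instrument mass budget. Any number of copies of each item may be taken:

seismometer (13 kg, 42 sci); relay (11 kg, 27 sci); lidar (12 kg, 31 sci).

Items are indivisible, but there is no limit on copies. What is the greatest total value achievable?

Best value-per-unit is seismometer at 42/13, and filling with it alone uses mass 1×13=13. No mix of the others beats 1×42 = 42.

42 sci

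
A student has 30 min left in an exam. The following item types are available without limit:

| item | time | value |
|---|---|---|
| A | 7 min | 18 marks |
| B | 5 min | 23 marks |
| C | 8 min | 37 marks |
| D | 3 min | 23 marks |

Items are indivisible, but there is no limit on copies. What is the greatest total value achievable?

Best value-per-unit is D at 23/3, and filling with it alone uses time 10×3=30. No mix of the others beats 10×23 = 230.

230 marks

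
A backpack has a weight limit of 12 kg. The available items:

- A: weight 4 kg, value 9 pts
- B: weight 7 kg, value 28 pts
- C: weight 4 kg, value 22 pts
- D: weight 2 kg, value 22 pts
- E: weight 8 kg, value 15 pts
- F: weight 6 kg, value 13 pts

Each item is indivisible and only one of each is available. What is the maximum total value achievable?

This is a 0/1 knapsack; check combinations near the capacity.
- C+D+F: weight 4+2+6=12, value 22+22+13=57
- A+C+D: weight 4+4+2=10, value 9+22+22=53
- B+D: weight 7+2=9, value 28+22=50
- B+C: weight 7+4=11, value 28+22=50
- C+D: weight 4+2=6, value 22+22=44
Best: 57 pts.

57 pts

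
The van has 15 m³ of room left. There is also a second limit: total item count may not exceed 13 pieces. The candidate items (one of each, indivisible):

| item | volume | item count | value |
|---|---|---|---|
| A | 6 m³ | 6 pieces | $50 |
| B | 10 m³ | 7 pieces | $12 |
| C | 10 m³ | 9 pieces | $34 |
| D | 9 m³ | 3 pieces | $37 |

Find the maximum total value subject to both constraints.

Feasible sets respecting both limits:
- A+D: volume 15, item count 9, value 87
- A: volume 6, item count 6, value 50
- D: volume 9, item count 3, value 37
Best: $87.

$87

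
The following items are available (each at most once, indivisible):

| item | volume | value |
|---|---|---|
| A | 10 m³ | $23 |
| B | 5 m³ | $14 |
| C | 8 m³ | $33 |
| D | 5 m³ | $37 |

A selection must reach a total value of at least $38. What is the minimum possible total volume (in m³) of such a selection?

Subsets with value ≥ 38, sorted by total volume:
- B+D: volume 10, value 51
- C+D: volume 13, value 70
- B+C: volume 13, value 47
- A+D: volume 15, value 60
Minimum volume: 10 m³.

10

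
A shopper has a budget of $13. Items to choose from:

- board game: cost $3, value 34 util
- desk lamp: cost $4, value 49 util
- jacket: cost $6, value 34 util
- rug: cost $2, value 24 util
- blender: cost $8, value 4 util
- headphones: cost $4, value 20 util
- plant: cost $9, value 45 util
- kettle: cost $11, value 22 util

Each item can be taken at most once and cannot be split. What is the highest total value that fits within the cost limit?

127 util

Check high-value combinations within $13:
- board game+desk lamp+rug+headphones: cost 3+4+2+4=13, value 34+49+24+20=127
- board game+desk lamp+jacket: cost 3+4+6=13, value 34+49+34=117
- board game+desk lamp+rug: cost 3+4+2=9, value 34+49+24=107
- desk lamp+jacket+rug: cost 4+6+2=12, value 49+34+24=107
- board game+desk lamp+headphones: cost 3+4+4=11, value 34+49+20=103
Best: 127 util.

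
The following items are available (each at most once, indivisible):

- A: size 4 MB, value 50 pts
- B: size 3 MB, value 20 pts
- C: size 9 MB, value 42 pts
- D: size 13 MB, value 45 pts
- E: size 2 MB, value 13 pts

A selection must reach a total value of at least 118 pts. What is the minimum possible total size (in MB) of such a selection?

18

Subsets with value ≥ 118, sorted by total size:
- A+B+C+E: size 18, value 125
- A+B+D+E: size 22, value 128
- A+C+D: size 26, value 137
Minimum size: 18 MB.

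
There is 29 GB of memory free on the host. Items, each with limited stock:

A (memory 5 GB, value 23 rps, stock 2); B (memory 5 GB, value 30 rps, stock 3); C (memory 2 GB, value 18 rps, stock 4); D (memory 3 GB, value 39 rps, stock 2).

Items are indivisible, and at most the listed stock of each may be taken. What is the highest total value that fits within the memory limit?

240 rps

Top feasible selections:
- 3×B + 4×C + 2×D: memory 29, value 240
- 1×A + 2×B + 4×C + 2×D: memory 29, value 233
- 2×A + 1×B + 4×C + 2×D: memory 29, value 226
Best: 240 rps.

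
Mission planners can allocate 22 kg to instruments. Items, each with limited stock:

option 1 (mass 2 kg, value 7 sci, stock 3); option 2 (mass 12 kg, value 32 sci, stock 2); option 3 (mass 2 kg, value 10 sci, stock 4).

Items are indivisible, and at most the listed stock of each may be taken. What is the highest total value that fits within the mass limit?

Top feasible selections:
- 1×option 1 + 1×option 2 + 4×option 3: mass 22, value 79
- 2×option 1 + 1×option 2 + 3×option 3: mass 22, value 76
Best: 79 sci.

79 sci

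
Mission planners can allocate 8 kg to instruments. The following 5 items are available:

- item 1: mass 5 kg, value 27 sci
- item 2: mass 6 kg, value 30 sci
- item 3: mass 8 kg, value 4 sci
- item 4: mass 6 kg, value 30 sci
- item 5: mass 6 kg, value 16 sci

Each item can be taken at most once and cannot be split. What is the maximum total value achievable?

Check high-value combinations within 8 kg:
- item 2: mass 6, value 30
- item 4: mass 6, value 30
- item 1: mass 5, value 27
- item 5: mass 6, value 16
Best: 30 sci.

30 sci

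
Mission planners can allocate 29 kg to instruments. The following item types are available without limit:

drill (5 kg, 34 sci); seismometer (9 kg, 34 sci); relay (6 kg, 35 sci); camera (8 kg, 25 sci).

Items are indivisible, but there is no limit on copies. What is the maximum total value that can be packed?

Best value-per-unit is drill at 34/5; filling with it alone gives 5×34 = 170.
Optimal mix: 1×drill + 4×relay → mass 29, value 174.

174 sci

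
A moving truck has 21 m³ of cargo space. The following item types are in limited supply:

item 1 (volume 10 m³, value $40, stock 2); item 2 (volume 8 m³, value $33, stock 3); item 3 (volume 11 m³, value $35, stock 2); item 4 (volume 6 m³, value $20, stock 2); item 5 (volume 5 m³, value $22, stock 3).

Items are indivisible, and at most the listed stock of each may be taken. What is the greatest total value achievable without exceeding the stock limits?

Top feasible selections:
- 2×item 2 + 1×item 5: volume 21, value 88
- 1×item 4 + 3×item 5: volume 21, value 86
- 1×item 1 + 2×item 5: volume 20, value 84
- 1×item 1 + 1×item 4 + 1×item 5: volume 21, value 82
Best: $88.

$88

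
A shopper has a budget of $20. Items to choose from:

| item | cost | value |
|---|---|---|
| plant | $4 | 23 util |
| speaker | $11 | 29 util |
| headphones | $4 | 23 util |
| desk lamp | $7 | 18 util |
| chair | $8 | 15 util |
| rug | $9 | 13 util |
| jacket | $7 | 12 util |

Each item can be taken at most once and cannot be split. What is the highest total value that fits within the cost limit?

Check high-value combinations within $20:
- plant+speaker+headphones: cost 4+11+4=19, value 23+29+23=75
- plant+headphones+desk lamp: cost 4+4+7=15, value 23+23+18=64
- plant+headphones+chair: cost 4+4+8=16, value 23+23+15=61
- plant+headphones+rug: cost 4+4+9=17, value 23+23+13=59
- plant+headphones+jacket: cost 4+4+7=15, value 23+23+12=58
Best: 75 util.

75 util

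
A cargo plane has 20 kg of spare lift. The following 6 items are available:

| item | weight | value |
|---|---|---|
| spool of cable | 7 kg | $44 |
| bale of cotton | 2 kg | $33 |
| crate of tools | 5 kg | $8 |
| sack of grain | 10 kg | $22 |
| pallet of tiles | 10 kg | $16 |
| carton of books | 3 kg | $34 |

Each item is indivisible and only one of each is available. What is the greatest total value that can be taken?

This is a 0/1 knapsack; check combinations near the capacity.
- spool of cable+bale of cotton+crate of tools+carton of books: weight 7+2+5+3=17, value 44+33+8+34=119
- spool of cable+bale of cotton+carton of books: weight 7+2+3=12, value 44+33+34=111
- spool of cable+sack of grain+carton of books: weight 7+10+3=20, value 44+22+34=100
- spool of cable+bale of cotton+sack of grain: weight 7+2+10=19, value 44+33+22=99
Best: $119.

$119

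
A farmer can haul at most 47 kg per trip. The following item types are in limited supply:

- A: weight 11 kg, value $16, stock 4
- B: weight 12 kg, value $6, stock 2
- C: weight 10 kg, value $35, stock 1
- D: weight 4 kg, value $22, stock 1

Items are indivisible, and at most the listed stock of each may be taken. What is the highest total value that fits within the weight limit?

Top feasible selections:
- 3×A + 1×C + 1×D: weight 47, value 105
- 2×A + 1×C + 1×D: weight 36, value 89
Best: $105.

$105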